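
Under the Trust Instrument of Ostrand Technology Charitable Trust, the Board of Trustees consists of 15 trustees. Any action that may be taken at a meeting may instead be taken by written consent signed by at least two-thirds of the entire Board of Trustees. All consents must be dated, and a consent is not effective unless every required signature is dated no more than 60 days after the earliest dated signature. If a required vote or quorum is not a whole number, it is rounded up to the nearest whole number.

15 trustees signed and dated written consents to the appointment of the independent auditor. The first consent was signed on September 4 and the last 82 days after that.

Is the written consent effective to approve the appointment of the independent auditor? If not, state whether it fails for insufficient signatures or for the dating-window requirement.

Not effective — dating-window requirement not satisfied.

Signatures required: at least two-thirds of 15 — 2/3 of 15 = 10, so 10 needed; 15 signed. Sufficient.
Dating window: the latest signature is 82 days after the earliest; the limit is 60 days. Outside the window.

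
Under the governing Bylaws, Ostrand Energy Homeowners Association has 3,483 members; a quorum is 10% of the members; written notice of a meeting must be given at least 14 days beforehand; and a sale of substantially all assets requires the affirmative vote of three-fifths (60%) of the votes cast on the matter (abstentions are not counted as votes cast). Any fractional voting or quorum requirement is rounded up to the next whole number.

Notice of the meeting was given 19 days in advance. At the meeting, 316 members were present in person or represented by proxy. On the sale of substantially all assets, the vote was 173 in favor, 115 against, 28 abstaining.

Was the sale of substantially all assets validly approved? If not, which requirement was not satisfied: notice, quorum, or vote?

Invalid — quorum requirement not satisfied.

Notice: 19 days given; 14 required. Satisfied.
Quorum: 10% of 3,483 = 348.30, rounded up to 349; 316 present. Not satisfied.
Vote: requires three-fifths of the votes cast (316 − 28 abstaining = 288); 3/5 of 288 = 172.80, rounded up to 173, so 173 needed; 173 in favor. Satisfied.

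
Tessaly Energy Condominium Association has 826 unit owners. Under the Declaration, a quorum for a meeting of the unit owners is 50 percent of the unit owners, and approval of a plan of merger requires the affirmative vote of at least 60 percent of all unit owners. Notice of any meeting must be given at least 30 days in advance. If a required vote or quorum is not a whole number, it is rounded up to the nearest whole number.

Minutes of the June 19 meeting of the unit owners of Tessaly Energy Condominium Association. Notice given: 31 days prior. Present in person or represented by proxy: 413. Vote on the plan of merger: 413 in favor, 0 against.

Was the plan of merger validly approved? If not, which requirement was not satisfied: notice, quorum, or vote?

Invalid — vote requirement not satisfied.

Notice: 31 days given; 30 required. Satisfied.
Quorum: 50% of 826 = 413; 413 present. Satisfied.
Vote: requires three-fifths of all unit owners (826); 3/5 of 826 = 495.60, rounded up to 496, so 496 needed; 413 in favor. Not satisfied.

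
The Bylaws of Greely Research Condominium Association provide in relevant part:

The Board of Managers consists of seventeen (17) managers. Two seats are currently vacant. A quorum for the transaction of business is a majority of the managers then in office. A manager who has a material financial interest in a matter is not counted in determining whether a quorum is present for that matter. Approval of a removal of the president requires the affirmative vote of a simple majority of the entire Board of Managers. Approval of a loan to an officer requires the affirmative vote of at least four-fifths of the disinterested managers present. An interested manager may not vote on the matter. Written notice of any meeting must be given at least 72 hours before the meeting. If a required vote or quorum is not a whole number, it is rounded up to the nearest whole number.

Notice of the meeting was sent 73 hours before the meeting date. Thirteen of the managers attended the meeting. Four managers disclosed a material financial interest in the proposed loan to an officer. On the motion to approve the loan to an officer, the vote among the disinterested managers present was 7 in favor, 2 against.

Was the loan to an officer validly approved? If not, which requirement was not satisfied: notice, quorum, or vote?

Invalid — vote requirement not satisfied.

Notice: 73 hours given; 72 required (73 ≥ 72). Satisfied.
Quorum: 13 present, but the 4 interested managers do not count, leaving 9. Quorum is 8. Satisfied.
Vote: the loan to an officer requires four-fifths of the disinterested managers present (13 − 4 = 9). 4/5 of 9 = 7.20, rounded up to 8, so 8 affirmative votes are needed; 7 voted in favor. Not satisfied.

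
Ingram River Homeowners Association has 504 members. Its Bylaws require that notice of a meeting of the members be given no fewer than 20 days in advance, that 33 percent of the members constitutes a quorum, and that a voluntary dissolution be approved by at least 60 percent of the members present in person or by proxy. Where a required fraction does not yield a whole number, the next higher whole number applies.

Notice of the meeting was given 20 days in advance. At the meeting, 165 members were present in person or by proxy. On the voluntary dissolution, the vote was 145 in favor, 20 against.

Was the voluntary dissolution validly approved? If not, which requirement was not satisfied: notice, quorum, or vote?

Invalid — quorum requirement not satisfied.

Notice: 20 days given; 20 required. Satisfied.
Quorum: 33% of 504 = 166.32, rounded up to 167; 165 present. Not satisfied.
Vote: requires three-fifths of those present (165); 3/5 of 165 = 99, so 99 needed; 145 in favor. Satisfied.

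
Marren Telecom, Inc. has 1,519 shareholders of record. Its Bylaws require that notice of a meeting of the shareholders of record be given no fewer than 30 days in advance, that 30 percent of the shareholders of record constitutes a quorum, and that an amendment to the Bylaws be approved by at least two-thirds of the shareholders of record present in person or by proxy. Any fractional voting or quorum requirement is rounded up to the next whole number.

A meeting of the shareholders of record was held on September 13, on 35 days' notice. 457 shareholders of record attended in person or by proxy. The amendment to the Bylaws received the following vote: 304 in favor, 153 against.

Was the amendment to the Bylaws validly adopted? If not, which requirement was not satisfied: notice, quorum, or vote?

Invalid — vote requirement not satisfied.

Notice: 35 days given; 30 required. Satisfied.
Quorum: 30% of 1,519 = 455.70, rounded up to 456; 457 present. Satisfied.
Vote: requires two-thirds of those present (457); 2/3 of 457 = 304.67, rounded up to 305, so 305 needed; 304 in favor. Not satisfied.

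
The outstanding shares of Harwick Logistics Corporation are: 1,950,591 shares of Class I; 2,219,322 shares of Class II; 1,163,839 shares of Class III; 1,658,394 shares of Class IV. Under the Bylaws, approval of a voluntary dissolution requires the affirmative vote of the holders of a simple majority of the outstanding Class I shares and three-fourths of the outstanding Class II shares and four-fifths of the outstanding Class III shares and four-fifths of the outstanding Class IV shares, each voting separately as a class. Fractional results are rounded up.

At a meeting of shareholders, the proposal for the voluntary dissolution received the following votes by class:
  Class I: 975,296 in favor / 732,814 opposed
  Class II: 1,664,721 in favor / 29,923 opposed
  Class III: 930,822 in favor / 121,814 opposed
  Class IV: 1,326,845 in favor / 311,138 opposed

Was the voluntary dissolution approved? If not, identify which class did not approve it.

Not approved — the Class III shares did not give the required vote.

Class I: a majority of 1950591 is 975296; 975,296 required, 975,296 in favor — approved.
Class II: 3/4 of 2219322 = 1664491.50, rounded up to 1664492; 1,664,492 required, 1,664,721 in favor — approved.
Class III: 4/5 of 1163839 = 931071.20, rounded up to 931072; 931,072 required, 930,822 in favor — not approved.
Class IV: 4/5 of 1658394 = 1326715.20, rounded up to 1326716; 1,326,716 required, 1,326,845 in favor — approved.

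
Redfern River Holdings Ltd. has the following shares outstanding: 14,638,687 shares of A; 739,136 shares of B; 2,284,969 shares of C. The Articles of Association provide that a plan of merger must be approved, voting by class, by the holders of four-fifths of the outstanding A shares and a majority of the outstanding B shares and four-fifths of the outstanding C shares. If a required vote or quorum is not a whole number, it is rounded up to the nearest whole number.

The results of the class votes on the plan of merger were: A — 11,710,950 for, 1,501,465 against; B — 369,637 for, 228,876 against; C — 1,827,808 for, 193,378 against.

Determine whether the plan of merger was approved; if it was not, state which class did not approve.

A: 4/5 of 14638687 = 11710949.60, rounded up to 11710950; 11,710,950 required, 11,710,950 in favor — approved.
B: a majority of 739136 is 369569; 369,569 required, 369,637 in favor — approved.
C: 4/5 of 2284969 = 1827975.20, rounded up to 1827976; 1,827,976 required, 1,827,808 in favor — not approved.

Not approved — the C shares did not give the required vote.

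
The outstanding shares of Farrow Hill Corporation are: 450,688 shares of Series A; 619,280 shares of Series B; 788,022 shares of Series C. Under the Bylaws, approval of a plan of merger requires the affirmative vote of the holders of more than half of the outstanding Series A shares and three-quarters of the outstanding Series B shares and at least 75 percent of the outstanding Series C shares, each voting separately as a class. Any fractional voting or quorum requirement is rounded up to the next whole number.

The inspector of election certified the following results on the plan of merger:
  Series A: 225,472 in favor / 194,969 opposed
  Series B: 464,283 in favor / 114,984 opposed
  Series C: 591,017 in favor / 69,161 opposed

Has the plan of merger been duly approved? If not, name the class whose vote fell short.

Not approved — the Series B shares did not give the required vote.

Series A: a majority of 450688 is 225345; 225,345 required, 225,472 in favor — approved.
Series B: 3/4 of 619280 = 464460; 464,460 required, 464,283 in favor — not approved.
Series C: 3/4 of 788022 = 591016.50, rounded up to 591017; 591,017 required, 591,017 in favor — approved.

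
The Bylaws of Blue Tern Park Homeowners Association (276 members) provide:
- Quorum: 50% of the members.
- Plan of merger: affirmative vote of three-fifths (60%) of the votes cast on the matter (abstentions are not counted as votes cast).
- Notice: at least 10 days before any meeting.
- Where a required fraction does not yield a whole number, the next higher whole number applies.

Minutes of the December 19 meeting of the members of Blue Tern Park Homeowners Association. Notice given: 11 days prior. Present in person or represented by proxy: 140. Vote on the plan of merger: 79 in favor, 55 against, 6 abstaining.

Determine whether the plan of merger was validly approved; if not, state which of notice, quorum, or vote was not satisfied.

Notice: 11 days given; 10 required. Satisfied.
Quorum: 50% of 276 = 138; 140 present. Satisfied.
Vote: requires three-fifths of the votes cast (140 − 6 abstaining = 134); 3/5 of 134 = 80.40, rounded up to 81, so 81 needed; 79 in favor. Not satisfied.

Invalid — vote requirement not satisfied.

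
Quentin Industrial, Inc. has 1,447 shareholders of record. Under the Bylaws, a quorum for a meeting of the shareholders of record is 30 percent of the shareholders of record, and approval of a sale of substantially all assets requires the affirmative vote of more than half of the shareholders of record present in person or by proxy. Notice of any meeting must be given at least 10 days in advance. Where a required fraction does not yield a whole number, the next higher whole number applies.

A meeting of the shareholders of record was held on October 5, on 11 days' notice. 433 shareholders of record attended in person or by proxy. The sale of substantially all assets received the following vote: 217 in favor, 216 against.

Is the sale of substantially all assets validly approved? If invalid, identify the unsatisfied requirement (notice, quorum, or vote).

Invalid — quorum requirement not satisfied.

Notice: 11 days given; 10 required. Satisfied.
Quorum: 30% of 1,447 = 434.10, rounded up to 435; 433 present. Not satisfied.
Vote: requires a majority of those present (433); a majority of 433 is 217, so 217 needed; 217 in favor. Satisfied.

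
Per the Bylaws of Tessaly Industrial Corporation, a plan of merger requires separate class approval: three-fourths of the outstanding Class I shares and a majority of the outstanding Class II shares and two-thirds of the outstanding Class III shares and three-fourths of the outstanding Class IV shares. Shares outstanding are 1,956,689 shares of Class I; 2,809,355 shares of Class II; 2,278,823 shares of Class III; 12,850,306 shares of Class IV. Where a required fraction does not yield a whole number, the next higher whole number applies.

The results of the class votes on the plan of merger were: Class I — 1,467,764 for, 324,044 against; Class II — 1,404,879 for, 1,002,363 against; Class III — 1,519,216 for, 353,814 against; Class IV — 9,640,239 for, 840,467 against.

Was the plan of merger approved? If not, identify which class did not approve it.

Class I: 3/4 of 1956689 = 1467516.75, rounded up to 1467517; 1,467,517 required, 1,467,764 in favor — approved.
Class II: a majority of 2809355 is 1404678; 1,404,678 required, 1,404,879 in favor — approved.
Class III: 2/3 of 2278823 = 1519215.33, rounded up to 1519216; 1,519,216 required, 1,519,216 in favor — approved.
Class IV: 3/4 of 12850306 = 9637729.50, rounded up to 9637730; 9,637,730 required, 9,640,239 in favor — approved.

Approved — every class gave the required vote.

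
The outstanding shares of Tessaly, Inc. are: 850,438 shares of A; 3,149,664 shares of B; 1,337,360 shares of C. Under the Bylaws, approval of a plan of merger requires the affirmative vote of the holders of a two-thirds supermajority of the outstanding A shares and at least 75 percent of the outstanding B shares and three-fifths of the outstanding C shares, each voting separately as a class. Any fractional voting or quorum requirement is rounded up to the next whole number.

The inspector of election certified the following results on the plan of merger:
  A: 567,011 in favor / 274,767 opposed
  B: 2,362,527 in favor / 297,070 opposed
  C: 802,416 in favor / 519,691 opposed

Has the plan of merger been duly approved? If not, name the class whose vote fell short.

Approved — every class gave the required vote.

A: 2/3 of 850438 = 566958.67, rounded up to 566959; 566,959 required, 567,011 in favor — approved.
B: 3/4 of 3149664 = 2362248; 2,362,248 required, 2,362,527 in favor — approved.
C: 3/5 of 1337360 = 802416; 802,416 required, 802,416 in favor — approved.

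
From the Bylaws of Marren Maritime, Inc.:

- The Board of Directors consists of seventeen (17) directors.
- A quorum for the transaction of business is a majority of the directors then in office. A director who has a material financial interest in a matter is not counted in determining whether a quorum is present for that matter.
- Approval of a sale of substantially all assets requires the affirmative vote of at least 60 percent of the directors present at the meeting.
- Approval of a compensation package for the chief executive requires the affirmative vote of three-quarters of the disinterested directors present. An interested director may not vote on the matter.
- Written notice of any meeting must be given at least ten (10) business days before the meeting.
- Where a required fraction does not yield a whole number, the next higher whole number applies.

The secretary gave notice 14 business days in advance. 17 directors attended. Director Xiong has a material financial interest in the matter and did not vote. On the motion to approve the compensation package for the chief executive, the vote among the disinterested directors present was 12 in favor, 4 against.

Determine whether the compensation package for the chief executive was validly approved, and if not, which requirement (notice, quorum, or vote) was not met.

Valid — all requirements satisfied.

Notice: 14 business days given; 10 required (14 ≥ 10). Satisfied.
Quorum: 17 present, but the 1 interested director does not count, leaving 16. Quorum is 9. Satisfied.
Vote: the compensation package for the chief executive requires three-fourths of the disinterested directors present (17 − 1 = 16). 3/4 of 16 = 12, so 12 affirmative votes are needed; 12 voted in favor. Satisfied.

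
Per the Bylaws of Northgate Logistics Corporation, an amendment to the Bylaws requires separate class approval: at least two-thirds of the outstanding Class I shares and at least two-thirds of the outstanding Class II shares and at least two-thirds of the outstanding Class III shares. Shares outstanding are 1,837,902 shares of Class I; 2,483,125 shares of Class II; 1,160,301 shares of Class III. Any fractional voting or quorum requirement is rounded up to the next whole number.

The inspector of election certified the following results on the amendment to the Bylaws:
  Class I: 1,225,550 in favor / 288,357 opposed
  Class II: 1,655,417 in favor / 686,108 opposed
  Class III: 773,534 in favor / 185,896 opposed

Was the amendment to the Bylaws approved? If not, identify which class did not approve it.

Approved — every class gave the required vote.

Class I: 2/3 of 1837902 = 1225268; 1,225,268 required, 1,225,550 in favor — approved.
Class II: 2/3 of 2483125 = 1655416.67, rounded up to 1655417; 1,655,417 required, 1,655,417 in favor — approved.
Class III: 2/3 of 1160301 = 773534; 773,534 required, 773,534 in favor — approved.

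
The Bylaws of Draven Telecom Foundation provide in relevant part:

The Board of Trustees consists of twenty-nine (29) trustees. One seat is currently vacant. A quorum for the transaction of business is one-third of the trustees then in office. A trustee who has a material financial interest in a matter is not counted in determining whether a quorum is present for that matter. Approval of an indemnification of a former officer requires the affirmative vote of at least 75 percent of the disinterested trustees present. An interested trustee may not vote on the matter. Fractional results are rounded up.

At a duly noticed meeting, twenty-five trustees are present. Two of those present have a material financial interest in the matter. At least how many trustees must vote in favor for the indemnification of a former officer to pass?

18

The indemnification of a former officer requires three-fourths of the disinterested trustees present (25 − 2 = 23).
3/4 of 23 = 17.25, rounded up to 18.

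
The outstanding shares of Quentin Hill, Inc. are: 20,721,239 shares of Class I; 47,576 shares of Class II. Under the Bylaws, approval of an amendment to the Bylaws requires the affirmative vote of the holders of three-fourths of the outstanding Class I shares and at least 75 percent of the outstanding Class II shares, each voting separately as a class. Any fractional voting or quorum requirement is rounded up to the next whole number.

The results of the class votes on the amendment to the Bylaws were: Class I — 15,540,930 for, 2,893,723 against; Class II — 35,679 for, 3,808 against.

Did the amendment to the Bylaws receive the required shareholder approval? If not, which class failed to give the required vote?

Class I: 3/4 of 20721239 = 15540929.25, rounded up to 15540930; 15,540,930 required, 15,540,930 in favor — approved.
Class II: 3/4 of 47576 = 35682; 35,682 required, 35,679 in favor — not approved.

Not approved — the Class II shares did not give the required vote.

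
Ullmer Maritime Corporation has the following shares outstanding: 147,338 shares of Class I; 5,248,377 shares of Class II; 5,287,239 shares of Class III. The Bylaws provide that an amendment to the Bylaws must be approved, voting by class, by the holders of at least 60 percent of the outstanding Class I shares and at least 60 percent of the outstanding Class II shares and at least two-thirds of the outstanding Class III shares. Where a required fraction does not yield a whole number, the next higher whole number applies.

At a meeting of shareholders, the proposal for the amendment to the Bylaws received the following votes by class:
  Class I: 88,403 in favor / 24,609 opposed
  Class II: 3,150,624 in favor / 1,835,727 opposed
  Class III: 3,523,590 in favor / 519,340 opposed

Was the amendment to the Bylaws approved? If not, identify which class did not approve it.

Class I: 3/5 of 147338 = 88402.80, rounded up to 88403; 88,403 required, 88,403 in favor — approved.
Class II: 3/5 of 5248377 = 3149026.20, rounded up to 3149027; 3,149,027 required, 3,150,624 in favor — approved.
Class III: 2/3 of 5287239 = 3524826; 3,524,826 required, 3,523,590 in favor — not approved.

Not approved — the Class III shares did not give the required vote.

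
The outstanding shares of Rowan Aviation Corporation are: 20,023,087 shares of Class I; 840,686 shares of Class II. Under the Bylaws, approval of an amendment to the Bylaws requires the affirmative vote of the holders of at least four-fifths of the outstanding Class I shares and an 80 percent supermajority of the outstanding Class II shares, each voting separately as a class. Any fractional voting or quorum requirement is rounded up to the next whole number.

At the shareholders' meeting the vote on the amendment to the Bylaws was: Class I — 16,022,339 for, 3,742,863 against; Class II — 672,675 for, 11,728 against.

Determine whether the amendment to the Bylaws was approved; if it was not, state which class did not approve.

Approved — every class gave the required vote.

Class I: 4/5 of 20023087 = 16018469.60, rounded up to 16018470; 16,018,470 required, 16,022,339 in favor — approved.
Class II: 4/5 of 840686 = 672548.80, rounded up to 672549; 672,549 required, 672,675 in favor — approved.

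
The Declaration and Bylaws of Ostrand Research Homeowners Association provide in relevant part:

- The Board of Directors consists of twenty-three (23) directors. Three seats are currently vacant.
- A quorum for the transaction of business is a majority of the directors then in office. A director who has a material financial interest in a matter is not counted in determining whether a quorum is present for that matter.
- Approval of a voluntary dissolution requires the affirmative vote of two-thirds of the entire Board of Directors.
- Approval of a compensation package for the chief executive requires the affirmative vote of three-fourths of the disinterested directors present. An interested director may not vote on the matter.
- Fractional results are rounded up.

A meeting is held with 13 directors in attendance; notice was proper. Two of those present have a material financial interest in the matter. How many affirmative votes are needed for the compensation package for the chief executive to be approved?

The compensation package for the chief executive requires three-fourths of the disinterested directors present (13 − 2 = 11).
3/4 of 11 = 8.25, rounded up to 9.

9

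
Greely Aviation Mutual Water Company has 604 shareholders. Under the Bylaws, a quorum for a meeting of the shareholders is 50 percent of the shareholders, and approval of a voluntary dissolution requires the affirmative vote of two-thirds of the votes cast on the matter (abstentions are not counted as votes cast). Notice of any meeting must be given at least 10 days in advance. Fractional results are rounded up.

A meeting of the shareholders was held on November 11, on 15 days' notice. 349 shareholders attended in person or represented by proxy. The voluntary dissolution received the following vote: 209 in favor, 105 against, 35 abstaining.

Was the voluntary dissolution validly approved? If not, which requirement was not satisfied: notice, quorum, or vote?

Notice: 15 days given; 10 required. Satisfied.
Quorum: 50% of 604 = 302; 349 present. Satisfied.
Vote: requires two-thirds of the votes cast (349 − 35 abstaining = 314); 2/3 of 314 = 209.33, rounded up to 210, so 210 needed; 209 in favor. Not satisfied.

Invalid — vote requirement not satisfied.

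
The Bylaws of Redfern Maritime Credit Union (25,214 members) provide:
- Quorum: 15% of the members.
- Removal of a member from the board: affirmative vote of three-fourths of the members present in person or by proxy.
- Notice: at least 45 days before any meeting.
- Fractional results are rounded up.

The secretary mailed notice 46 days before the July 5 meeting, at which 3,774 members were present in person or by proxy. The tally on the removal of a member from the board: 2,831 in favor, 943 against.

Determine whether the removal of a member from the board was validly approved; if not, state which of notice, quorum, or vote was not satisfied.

Notice: 46 days given; 45 required. Satisfied.
Quorum: 15% of 25,214 = 3,782.10, rounded up to 3,783; 3,774 present. Not satisfied.
Vote: requires three-fourths of those present (3,774); 3/4 of 3774 = 2830.50, rounded up to 2831, so 2,831 needed; 2,831 in favor. Satisfied.

Invalid — quorum requirement not satisfied.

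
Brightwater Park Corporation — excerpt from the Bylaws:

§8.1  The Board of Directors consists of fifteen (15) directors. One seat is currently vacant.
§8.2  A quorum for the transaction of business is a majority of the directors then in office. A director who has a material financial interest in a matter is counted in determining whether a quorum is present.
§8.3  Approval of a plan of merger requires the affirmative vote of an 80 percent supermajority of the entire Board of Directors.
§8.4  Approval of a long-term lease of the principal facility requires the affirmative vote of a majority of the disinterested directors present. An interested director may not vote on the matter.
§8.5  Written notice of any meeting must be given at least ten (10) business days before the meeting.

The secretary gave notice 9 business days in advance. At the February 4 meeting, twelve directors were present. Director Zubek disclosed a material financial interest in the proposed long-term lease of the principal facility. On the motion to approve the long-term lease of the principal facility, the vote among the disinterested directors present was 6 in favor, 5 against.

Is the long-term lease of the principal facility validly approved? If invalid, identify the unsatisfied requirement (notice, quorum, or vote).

Invalid — notice requirement not satisfied.

Notice: 9 business days given; 10 required (9 < 10). Not satisfied.
Quorum: 12 present (interested directors count toward quorum); quorum is 8. Satisfied.
Vote: the long-term lease of the principal facility requires a majority of the disinterested directors present (12 − 1 = 11). A majority of 11 is 6, so 6 affirmative votes are needed; 6 voted in favor. Satisfied.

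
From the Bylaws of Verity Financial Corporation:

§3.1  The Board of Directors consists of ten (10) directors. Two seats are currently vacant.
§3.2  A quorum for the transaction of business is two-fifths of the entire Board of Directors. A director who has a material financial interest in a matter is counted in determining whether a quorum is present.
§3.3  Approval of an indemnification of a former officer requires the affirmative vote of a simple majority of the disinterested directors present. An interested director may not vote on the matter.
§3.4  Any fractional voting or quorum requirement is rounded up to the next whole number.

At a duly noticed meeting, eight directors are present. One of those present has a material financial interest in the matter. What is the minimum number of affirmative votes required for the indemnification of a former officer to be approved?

4

The indemnification of a former officer requires a majority of the disinterested directors present (8 − 1 = 7).
A majority of 7 is 4.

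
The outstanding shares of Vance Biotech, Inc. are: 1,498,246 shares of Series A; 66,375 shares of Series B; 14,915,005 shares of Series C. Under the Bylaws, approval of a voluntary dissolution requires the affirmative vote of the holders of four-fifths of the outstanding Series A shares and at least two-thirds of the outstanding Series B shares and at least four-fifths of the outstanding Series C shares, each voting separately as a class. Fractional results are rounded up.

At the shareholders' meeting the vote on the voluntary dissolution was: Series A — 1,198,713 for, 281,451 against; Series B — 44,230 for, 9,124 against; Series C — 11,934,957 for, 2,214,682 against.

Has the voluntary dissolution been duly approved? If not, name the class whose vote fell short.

Series A: 4/5 of 1498246 = 1198596.80, rounded up to 1198597; 1,198,597 required, 1,198,713 in favor — approved.
Series B: 2/3 of 66375 = 44250; 44,250 required, 44,230 in favor — not approved.
Series C: 4/5 of 14915005 = 11932004; 11,932,004 required, 11,934,957 in favor — approved.

Not approved — the Series B shares did not give the required vote.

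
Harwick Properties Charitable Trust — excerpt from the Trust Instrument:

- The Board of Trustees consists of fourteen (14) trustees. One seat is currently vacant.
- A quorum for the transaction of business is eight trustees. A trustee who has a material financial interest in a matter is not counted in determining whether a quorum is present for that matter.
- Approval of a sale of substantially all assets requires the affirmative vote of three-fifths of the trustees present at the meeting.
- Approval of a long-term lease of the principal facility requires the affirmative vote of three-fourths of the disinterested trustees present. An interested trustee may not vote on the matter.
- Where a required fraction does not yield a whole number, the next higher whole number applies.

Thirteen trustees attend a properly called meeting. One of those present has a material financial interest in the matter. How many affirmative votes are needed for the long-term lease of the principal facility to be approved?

The long-term lease of the principal facility requires three-fourths of the disinterested trustees present (13 − 1 = 12).
3/4 of 12 = 9.

9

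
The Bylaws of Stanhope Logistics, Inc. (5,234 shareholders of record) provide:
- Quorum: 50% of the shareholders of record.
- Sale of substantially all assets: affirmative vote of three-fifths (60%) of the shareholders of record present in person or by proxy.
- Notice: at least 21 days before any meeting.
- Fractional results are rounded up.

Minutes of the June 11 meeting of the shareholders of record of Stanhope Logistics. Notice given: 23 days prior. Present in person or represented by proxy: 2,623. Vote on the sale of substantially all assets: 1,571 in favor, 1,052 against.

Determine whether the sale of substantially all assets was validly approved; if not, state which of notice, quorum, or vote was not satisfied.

Notice: 23 days given; 21 required. Satisfied.
Quorum: 50% of 5,234 = 2,617; 2,623 present. Satisfied.
Vote: requires three-fifths of those present (2,623); 3/5 of 2623 = 1573.80, rounded up to 1574, so 1,574 needed; 1,571 in favor. Not satisfied.

Invalid — vote requirement not satisfied.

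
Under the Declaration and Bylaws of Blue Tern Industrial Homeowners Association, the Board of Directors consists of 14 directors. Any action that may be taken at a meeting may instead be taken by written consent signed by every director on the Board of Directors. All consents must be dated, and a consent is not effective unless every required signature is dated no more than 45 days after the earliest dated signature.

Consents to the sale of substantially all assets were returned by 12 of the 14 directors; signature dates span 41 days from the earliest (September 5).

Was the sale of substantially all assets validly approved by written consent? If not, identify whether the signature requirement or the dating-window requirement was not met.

Not effective — insufficient signatures.

Signatures required: all of 14 — unanimous means all 14, so 14 needed; 12 signed. Insufficient.
Dating window: the latest signature is 41 days after the earliest; the limit is 45 days. Within the window.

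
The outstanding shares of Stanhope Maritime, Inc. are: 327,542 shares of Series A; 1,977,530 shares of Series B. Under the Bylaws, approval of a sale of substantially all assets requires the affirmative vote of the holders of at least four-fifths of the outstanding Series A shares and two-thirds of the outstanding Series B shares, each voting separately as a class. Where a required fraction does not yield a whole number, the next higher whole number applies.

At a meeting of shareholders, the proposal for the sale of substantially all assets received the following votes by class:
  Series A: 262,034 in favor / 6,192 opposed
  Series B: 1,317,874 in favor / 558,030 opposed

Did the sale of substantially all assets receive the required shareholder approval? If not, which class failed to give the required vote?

Series A: 4/5 of 327542 = 262033.60, rounded up to 262034; 262,034 required, 262,034 in favor — approved.
Series B: 2/3 of 1977530 = 1318353.33, rounded up to 1318354; 1,318,354 required, 1,317,874 in favor — not approved.

Not approved — the Series B shares did not give the required vote.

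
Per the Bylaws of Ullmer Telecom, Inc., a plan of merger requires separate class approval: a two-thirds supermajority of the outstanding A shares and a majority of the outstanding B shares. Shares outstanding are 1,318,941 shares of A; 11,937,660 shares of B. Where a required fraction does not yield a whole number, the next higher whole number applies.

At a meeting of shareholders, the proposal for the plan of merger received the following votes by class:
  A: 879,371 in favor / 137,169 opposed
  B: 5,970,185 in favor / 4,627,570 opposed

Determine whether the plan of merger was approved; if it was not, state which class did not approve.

A: 2/3 of 1318941 = 879294; 879,294 required, 879,371 in favor — approved.
B: a majority of 11937660 is 5968831; 5,968,831 required, 5,970,185 in favor — approved.

Approved — every class gave the required vote.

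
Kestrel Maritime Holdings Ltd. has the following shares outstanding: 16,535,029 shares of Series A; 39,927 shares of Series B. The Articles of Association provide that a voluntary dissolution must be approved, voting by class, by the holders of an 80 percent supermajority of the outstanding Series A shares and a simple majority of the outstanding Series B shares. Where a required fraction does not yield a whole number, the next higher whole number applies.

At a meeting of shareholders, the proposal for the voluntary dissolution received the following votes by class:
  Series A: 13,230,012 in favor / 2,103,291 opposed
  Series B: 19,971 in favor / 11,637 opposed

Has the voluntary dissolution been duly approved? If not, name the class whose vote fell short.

Approved — every class gave the required vote.

Series A: 4/5 of 16535029 = 13228023.20, rounded up to 13228024; 13,228,024 required, 13,230,012 in favor — approved.
Series B: a majority of 39927 is 19964; 19,964 required, 19,971 in favor — approved.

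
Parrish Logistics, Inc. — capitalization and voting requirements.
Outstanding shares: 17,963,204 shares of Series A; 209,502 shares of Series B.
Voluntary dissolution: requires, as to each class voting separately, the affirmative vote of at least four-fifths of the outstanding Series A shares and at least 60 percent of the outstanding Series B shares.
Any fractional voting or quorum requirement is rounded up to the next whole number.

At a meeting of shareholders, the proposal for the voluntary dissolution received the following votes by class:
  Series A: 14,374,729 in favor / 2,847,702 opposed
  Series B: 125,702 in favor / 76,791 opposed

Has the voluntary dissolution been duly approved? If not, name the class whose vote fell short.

Series A: 4/5 of 17963204 = 14370563.20, rounded up to 14370564; 14,370,564 required, 14,374,729 in favor — approved.
Series B: 3/5 of 209502 = 125701.20, rounded up to 125702; 125,702 required, 125,702 in favor — approved.

Approved — every class gave the required vote.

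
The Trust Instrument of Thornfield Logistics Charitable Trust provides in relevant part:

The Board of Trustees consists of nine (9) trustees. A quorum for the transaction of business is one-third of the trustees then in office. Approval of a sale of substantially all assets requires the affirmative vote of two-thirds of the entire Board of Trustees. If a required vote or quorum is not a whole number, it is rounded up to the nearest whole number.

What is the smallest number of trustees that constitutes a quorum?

1/3 of 9 = 3.

3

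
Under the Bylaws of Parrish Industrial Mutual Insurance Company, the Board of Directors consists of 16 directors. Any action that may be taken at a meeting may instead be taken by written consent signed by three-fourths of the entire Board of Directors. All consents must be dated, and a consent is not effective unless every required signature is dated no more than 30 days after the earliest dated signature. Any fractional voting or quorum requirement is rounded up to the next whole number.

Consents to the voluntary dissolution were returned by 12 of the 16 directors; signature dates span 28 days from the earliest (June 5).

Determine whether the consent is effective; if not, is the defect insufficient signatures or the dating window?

Signatures required: three-fourths of 16 — 3/4 of 16 = 12, so 12 needed; 12 signed. Sufficient.
Dating window: the latest signature is 28 days after the earliest; the limit is 30 days. Within the window.

Effective — both the signature and dating-window requirements are satisfied.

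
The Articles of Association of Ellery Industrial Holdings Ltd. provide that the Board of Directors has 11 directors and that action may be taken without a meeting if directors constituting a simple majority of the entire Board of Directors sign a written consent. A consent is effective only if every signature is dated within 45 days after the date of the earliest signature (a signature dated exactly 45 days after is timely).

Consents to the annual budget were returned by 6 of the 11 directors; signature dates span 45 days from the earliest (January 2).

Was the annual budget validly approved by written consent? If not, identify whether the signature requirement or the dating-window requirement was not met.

Signatures required: a simple majority of 11 — a majority of 11 is 6, so 6 needed; 6 signed. Sufficient.
Dating window: the latest signature is 45 days after the earliest; the limit is 45 days. Within the window.

Effective — both the signature and dating-window requirements are satisfied.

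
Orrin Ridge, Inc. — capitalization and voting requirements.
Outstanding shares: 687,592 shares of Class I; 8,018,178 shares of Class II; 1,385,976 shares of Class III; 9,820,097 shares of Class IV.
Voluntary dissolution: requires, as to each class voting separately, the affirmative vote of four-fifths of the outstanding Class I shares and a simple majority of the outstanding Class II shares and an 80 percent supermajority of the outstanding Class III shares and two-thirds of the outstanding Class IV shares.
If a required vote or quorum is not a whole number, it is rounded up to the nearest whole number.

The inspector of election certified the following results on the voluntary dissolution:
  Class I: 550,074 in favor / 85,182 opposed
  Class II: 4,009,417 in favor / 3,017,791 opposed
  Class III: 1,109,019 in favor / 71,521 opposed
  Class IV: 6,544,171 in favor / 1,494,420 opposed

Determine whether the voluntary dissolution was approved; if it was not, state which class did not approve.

Class I: 4/5 of 687592 = 550073.60, rounded up to 550074; 550,074 required, 550,074 in favor — approved.
Class II: a majority of 8018178 is 4009090; 4,009,090 required, 4,009,417 in favor — approved.
Class III: 4/5 of 1385976 = 1108780.80, rounded up to 1108781; 1,108,781 required, 1,109,019 in favor — approved.
Class IV: 2/3 of 9820097 = 6546731.33, rounded up to 6546732; 6,546,732 required, 6,544,171 in favor — not approved.

Not approved — the Class IV shares did not give the required vote.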